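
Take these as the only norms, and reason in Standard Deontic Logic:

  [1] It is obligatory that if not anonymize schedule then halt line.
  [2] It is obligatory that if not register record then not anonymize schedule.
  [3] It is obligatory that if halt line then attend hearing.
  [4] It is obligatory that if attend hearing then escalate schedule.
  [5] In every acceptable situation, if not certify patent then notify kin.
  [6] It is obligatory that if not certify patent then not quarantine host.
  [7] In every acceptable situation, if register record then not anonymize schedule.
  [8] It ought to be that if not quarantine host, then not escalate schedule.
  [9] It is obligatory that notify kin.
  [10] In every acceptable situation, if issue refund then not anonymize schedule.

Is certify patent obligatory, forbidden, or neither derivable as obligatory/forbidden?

Obligatory

Premises 2 and 7 are O(¬register_record → ¬anonymize_schedule) and O(register_record → ¬anonymize_schedule); every ideal world satisfies ¬register_record or register_record, so in either case ¬anonymize_schedule holds — hence O(¬anonymize_schedule).
With premise 1, O(¬anonymize_schedule → halt_line), the K-axiom yields O(halt_line).
Premise 3 is O(halt_line → attend_hearing); since O(halt_line), deontic closure gives O(attend_hearing).
From O(attend_hearing) and premise 4, O(attend_hearing → escalate_schedule), we obtain O(escalate_schedule).
Premise 8, O(¬quarantine_host → ¬escalate_schedule), contraposes to O(escalate_schedule → quarantine_host); with O(escalate_schedule) we get O(quarantine_host).
The contrapositive of premise 6 (O(¬certify_patent → ¬quarantine_host)) is O(quarantine_host → certify_patent), and O(quarantine_host) is already established, so O(certify_patent).
Premises 5, 9, 10 do not contribute to this derivation.
Hence certify_patent is obligatory.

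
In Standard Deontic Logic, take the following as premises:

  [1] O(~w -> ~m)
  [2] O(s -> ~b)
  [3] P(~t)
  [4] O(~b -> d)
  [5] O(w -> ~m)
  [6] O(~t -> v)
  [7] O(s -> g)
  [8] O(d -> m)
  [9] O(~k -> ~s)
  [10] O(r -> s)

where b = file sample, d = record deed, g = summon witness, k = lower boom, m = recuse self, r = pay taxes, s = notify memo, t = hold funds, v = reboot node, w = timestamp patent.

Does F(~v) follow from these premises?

Premise 6 is O(~t -> v), but O(~t) is not derivable from the premises (the permission P(~t) asserts only ~O(t), not O(~t)), so it does not yield O(v).
No other premise forces O(v). An ideal world satisfying every premise can still have ~v true, so F(~v) is not derivable.

No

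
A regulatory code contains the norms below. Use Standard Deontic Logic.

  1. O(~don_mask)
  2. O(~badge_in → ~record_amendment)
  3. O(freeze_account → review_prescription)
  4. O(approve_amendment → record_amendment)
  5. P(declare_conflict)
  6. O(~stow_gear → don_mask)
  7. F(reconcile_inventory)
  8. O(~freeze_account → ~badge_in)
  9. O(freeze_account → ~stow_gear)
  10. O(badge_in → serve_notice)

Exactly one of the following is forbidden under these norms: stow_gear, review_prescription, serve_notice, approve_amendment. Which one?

Premise 1 gives O(~don_mask).
Premise 6 is O(~stow_gear → don_mask); contrapositively O(~don_mask → stow_gear). Since O(~don_mask) holds, K gives O(stow_gear).
The contrapositive of premise 9 (O(freeze_account → ~stow_gear)) is O(stow_gear → ~freeze_account), and O(stow_gear) is already established, so O(~freeze_account).
Applying K to premise 8 (O(~freeze_account → ~badge_in)) and O(~freeze_account) yields O(~badge_in).
Premise 2 is O(~badge_in → ~record_amendment); since O(~badge_in), deontic closure gives O(~record_amendment).
Premise 4 is O(approve_amendment → record_amendment); contrapositively O(~record_amendment → ~approve_amendment). Since O(~record_amendment) holds, K gives O(~approve_amendment).
So O(~approve_amendment) holds, i.e. approve_amendment is forbidden. None of the other listed options is forbidden under the premises.

approve_amendment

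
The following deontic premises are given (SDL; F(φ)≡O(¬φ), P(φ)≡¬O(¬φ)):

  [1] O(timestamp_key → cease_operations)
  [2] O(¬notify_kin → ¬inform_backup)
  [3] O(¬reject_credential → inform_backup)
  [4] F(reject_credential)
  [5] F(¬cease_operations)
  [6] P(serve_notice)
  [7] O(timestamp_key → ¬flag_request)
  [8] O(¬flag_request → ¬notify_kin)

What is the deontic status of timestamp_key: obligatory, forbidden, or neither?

Forbidden

Premise 4, F(reject_credential), is equivalent to O(¬reject_credential).
From O(¬reject_credential) and premise 3, O(¬reject_credential → inform_backup), we obtain O(inform_backup).
Premise 2 is O(¬notify_kin → ¬inform_backup); contrapositively O(inform_backup → notify_kin). Since O(inform_backup) holds, K gives O(notify_kin).
Premise 8 is O(¬flag_request → ¬notify_kin); contrapositively O(notify_kin → flag_request). Since O(notify_kin) holds, K gives O(flag_request).
Premise 7, O(timestamp_key → ¬flag_request), contraposes to O(flag_request → ¬timestamp_key); with O(flag_request) we get O(¬timestamp_key).
Premises 1, 5, 6 do not contribute to this derivation.
Thus O(¬timestamp_key), which is F(timestamp_key): timestamp_key is forbidden.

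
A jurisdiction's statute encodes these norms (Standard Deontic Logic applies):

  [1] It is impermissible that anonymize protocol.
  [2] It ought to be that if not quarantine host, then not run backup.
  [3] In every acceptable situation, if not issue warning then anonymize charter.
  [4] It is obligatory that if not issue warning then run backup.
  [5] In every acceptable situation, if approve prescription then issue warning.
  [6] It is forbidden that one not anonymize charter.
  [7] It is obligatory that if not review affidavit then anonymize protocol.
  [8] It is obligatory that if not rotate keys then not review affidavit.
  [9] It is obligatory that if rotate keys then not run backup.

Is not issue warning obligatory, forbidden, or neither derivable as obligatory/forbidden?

Forbidden

F(anonymize_protocol) at premise 1 means O(¬anonymize_protocol).
Premise 7 is O(¬review_affidavit → anonymize_protocol); contrapositively O(¬anonymize_protocol → review_affidavit). Since O(¬anonymize_protocol) holds, K gives O(review_affidavit).
Premise 8 is O(¬rotate_keys → ¬review_affidavit); contrapositively O(review_affidavit → rotate_keys). Since O(review_affidavit) holds, K gives O(rotate_keys).
Applying K to premise 9 (O(rotate_keys → ¬run_backup)) and O(rotate_keys) yields O(¬run_backup).
The contrapositive of premise 4 (O(¬issue_warning → run_backup)) is O(¬run_backup → issue_warning), and O(¬run_backup) is already established, so O(issue_warning).
Premises 2, 3, 5, 6 do not contribute to this derivation.
Thus O(issue_warning), which is F(¬issue_warning): ¬issue_warning is forbidden.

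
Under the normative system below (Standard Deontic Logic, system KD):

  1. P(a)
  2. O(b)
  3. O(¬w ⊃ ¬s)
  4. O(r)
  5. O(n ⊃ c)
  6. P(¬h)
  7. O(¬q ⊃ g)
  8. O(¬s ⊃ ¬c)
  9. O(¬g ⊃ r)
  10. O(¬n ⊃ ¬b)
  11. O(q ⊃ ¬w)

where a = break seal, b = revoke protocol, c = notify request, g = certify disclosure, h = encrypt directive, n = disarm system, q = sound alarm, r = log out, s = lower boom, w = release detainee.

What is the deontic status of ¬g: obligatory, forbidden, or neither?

Premise 2 gives O(b).
Premise 10, O(¬n ⊃ ¬b), contraposes to O(b ⊃ n); with O(b) we get O(n).
With premise 5, O(n ⊃ c), the K-axiom yields O(c).
Premise 8 is O(¬s ⊃ ¬c); contrapositively O(c ⊃ s). Since O(c) holds, K gives O(s).
Premise 3, O(¬w ⊃ ¬s), contraposes to O(s ⊃ w); with O(s) we get O(w).
Premise 11, O(q ⊃ ¬w), contraposes to O(w ⊃ ¬q); with O(w) we get O(¬q).
Applying K to premise 7 (O(¬q ⊃ g)) and O(¬q) yields O(g).
Premises 1, 4, 6, 9 do not contribute to this derivation.
Thus O(g), which is F(¬g): ¬g is forbidden.

Forbidden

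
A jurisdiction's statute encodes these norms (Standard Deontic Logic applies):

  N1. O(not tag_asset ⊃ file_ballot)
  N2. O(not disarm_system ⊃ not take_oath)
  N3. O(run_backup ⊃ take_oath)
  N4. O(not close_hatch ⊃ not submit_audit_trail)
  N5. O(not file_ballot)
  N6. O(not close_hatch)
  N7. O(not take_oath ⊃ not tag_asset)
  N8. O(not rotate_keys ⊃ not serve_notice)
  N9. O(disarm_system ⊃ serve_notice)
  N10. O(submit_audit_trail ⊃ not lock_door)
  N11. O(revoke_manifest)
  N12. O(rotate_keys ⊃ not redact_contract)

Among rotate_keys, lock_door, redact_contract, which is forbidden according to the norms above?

Premise 5 gives O(not file_ballot).
The contrapositive of premise 1 (O(not tag_asset ⊃ file_ballot)) is O(not file_ballot ⊃ tag_asset), and O(not file_ballot) is already established, so O(tag_asset).
Premise 7, O(not take_oath ⊃ not tag_asset), contraposes to O(tag_asset ⊃ take_oath); with O(tag_asset) we get O(take_oath).
Premise 2 is O(not disarm_system ⊃ not take_oath); contrapositively O(take_oath ⊃ disarm_system). Since O(take_oath) holds, K gives O(disarm_system).
Applying K to premise 9 (O(disarm_system ⊃ serve_notice)) and O(disarm_system) yields O(serve_notice).
Premise 8, O(not rotate_keys ⊃ not serve_notice), contraposes to O(serve_notice ⊃ rotate_keys); with O(serve_notice) we get O(rotate_keys).
From O(rotate_keys) and premise 12, O(rotate_keys ⊃ not redact_contract), we obtain O(not redact_contract).
So O(not redact_contract) holds, i.e. redact_contract is forbidden. None of the other listed options is forbidden under the premises.

redact_contract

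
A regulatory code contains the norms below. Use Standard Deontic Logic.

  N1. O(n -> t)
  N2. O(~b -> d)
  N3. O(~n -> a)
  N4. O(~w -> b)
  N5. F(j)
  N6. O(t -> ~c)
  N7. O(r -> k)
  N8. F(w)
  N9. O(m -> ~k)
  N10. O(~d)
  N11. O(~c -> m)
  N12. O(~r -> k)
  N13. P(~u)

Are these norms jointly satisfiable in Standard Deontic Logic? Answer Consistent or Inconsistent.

Consistent

Premise 2 is O(~b -> d), but O(~b) is not derivable from the premises, so it does not yield O(d).
So O(d) is not derivable, and the apparent clash with O(~d) does not arise.
A world satisfying every obligation exists (e.g. a=true, b=true, c=true, d=false, j=false, k=true, m=false, n=false, r=false, t=false, u=false, w=false); no atom is both obligatory and forbidden, so the set is consistent.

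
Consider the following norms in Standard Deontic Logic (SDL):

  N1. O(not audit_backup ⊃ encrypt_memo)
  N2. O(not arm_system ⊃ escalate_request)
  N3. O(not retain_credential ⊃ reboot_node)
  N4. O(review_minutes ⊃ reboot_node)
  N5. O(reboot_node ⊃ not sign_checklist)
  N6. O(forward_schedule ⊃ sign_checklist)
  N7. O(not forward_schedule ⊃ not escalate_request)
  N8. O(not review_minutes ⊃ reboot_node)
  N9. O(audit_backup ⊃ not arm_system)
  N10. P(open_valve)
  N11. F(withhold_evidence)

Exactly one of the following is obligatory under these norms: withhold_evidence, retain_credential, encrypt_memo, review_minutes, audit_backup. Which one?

Premises 8 and 4 cover both cases: O(not review_minutes ⊃ reboot_node) and O(review_minutes ⊃ reboot_node). Since not review_minutes ∨ review_minutes is a tautology, O(reboot_node) follows.
Premise 5 is O(reboot_node ⊃ not sign_checklist); since O(reboot_node), deontic closure gives O(not sign_checklist).
Premise 6, O(forward_schedule ⊃ sign_checklist), contraposes to O(not sign_checklist ⊃ not forward_schedule); with O(not sign_checklist) we get O(not forward_schedule).
Applying K to premise 7 (O(not forward_schedule ⊃ not escalate_request)) and O(not forward_schedule) yields O(not escalate_request).
Premise 2, O(not arm_system ⊃ escalate_request), contraposes to O(not escalate_request ⊃ arm_system); with O(not escalate_request) we get O(arm_system).
Premise 9 is O(audit_backup ⊃ not arm_system); contrapositively O(arm_system ⊃ not audit_backup). Since O(arm_system) holds, K gives O(not audit_backup).
Premise 1 is O(not audit_backup ⊃ encrypt_memo); since O(not audit_backup), deontic closure gives O(encrypt_memo).
So O(encrypt_memo) holds — encrypt_memo is obligatory. None of the other listed options is made obligatory by any chain of premises.

encrypt_memo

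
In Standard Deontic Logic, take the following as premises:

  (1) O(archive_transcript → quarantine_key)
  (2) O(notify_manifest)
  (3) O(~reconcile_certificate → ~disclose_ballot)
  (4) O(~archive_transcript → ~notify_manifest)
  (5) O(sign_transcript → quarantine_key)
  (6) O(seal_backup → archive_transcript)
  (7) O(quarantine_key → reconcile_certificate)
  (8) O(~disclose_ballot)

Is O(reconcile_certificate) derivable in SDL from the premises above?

Yes

Premise 2 states O(notify_manifest) outright.
The contrapositive of premise 4 (O(~archive_transcript → ~notify_manifest)) is O(notify_manifest → archive_transcript), and O(notify_manifest) is already established, so O(archive_transcript).
With premise 1, O(archive_transcript → quarantine_key), the K-axiom yields O(quarantine_key).
With premise 7, O(quarantine_key → reconcile_certificate), the K-axiom yields O(reconcile_certificate).
Premises 3, 5, 6, 8 do not contribute to this derivation.
So O(reconcile_certificate) follows.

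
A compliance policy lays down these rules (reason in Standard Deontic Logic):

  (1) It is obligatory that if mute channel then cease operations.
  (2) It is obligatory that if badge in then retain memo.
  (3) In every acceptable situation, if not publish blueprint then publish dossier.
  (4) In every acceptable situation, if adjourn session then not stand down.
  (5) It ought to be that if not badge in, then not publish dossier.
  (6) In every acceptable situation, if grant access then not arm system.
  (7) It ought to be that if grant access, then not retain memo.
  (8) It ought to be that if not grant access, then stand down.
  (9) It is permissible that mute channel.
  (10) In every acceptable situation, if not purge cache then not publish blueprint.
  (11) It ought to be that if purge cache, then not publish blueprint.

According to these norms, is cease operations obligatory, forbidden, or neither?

Neither

Premise 1 is O(mute_channel → cease_operations), but O(mute_channel) is not derivable from the premises (the permission P(mute_channel) asserts only ¬O(¬mute_channel), not O(mute_channel)), so it does not yield O(cease_operations).
No premise or chain of K-axiom applications forces O(cease_operations), and none forces O(¬cease_operations). So cease_operations is neither obligatory nor forbidden under these norms.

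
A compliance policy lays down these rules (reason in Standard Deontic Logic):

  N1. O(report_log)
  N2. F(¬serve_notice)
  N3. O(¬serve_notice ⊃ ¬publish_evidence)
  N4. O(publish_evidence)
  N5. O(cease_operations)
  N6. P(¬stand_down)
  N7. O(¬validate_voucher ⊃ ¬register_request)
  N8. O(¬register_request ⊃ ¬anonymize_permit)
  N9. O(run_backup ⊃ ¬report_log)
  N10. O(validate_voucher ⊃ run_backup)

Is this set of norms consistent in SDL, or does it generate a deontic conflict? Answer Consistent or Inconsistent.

Consistent

Premise 3 is O(¬serve_notice ⊃ ¬publish_evidence), but O(¬serve_notice) is not derivable from the premises, so it does not yield O(¬publish_evidence).
So O(¬publish_evidence) is not derivable, and the apparent clash with O(publish_evidence) does not arise.
A world satisfying every obligation exists (e.g. anonymize_permit=false, cease_operations=true, publish_evidence=true, register_request=false, report_log=true, run_backup=false, serve_notice=true, stand_down=false, validate_voucher=false); no atom is both obligatory and forbidden, so the set is consistent.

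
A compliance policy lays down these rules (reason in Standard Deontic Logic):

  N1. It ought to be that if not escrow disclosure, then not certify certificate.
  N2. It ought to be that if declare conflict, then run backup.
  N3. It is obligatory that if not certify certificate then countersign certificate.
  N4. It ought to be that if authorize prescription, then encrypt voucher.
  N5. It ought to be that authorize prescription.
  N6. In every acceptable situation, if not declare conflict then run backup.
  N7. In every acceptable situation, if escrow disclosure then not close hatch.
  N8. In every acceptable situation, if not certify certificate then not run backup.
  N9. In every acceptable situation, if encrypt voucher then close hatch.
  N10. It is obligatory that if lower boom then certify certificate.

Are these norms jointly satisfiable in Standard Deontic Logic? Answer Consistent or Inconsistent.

By case analysis on declare_conflict: premise 2 gives O(declare_conflict → run_backup) and premise 6 gives O(¬declare_conflict → run_backup), so O(run_backup) either way.
Premise 8, O(¬certify_certificate → ¬run_backup), contraposes to O(run_backup → certify_certificate); with O(run_backup) we get O(certify_certificate).
Premise 1, O(¬escrow_disclosure → ¬certify_certificate), contraposes to O(certify_certificate → escrow_disclosure); with O(certify_certificate) we get O(escrow_disclosure).
Premise 7 is O(escrow_disclosure → ¬close_hatch); since O(escrow_disclosure), deontic closure gives O(¬close_hatch).
Premise 9 is O(encrypt_voucher → close_hatch); contrapositively O(¬close_hatch → ¬encrypt_voucher). Since O(¬close_hatch) holds, K gives O(¬encrypt_voucher).
Premise 4, O(authorize_prescription → encrypt_voucher), contraposes to O(¬encrypt_voucher → ¬authorize_prescription); with O(¬encrypt_voucher) we get O(¬authorize_prescription).
But premise 5 directly asserts O(authorize_prescription).
We now have both O(¬authorize_prescription) and O(authorize_prescription) — authorize_prescription is simultaneously obligatory and forbidden, violating the D-axiom.

Inconsistent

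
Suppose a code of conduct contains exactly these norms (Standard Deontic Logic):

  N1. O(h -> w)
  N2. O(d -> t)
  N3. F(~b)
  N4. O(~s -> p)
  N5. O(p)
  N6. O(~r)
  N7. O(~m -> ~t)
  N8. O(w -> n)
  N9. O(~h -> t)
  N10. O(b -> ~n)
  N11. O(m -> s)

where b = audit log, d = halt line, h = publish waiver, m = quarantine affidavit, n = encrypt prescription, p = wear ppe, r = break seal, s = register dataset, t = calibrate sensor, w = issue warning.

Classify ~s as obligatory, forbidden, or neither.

Premise 3 is F(~b), i.e. O(b).
Premise 10 is O(b -> ~n); since O(b), deontic closure gives O(~n).
Premise 8 is O(w -> n); contrapositively O(~n -> ~w). Since O(~n) holds, K gives O(~w).
Premise 1 is O(h -> w); contrapositively O(~w -> ~h). Since O(~w) holds, K gives O(~h).
With premise 9, O(~h -> t), the K-axiom yields O(t).
The contrapositive of premise 7 (O(~m -> ~t)) is O(t -> m), and O(t) is already established, so O(m).
Premise 11 is O(m -> s); since O(m), deontic closure gives O(s).
Premises 2, 4, 5, 6 do not contribute to this derivation.
Thus O(s), which is F(~s): ~s is forbidden.

Forbidden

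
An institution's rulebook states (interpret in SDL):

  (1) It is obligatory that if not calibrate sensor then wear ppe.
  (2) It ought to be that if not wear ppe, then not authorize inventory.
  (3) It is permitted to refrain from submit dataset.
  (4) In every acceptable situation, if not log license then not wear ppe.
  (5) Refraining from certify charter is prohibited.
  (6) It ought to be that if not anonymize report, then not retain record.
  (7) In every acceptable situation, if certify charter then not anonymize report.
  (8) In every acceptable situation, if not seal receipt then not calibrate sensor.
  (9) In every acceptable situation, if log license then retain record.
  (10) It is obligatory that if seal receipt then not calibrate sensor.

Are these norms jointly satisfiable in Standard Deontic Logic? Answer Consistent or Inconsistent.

Premises 8 and 10 cover both cases: O(¬seal_receipt → ¬calibrate_sensor) and O(seal_receipt → ¬calibrate_sensor). Since ¬seal_receipt ∨ seal_receipt is a tautology, O(¬calibrate_sensor) follows.
Applying K to premise 1 (O(¬calibrate_sensor → wear_ppe)) and O(¬calibrate_sensor) yields O(wear_ppe).
Premise 4, O(¬log_license → ¬wear_ppe), contraposes to O(wear_ppe → log_license); with O(wear_ppe) we get O(log_license).
Applying K to premise 9 (O(log_license → retain_record)) and O(log_license) yields O(retain_record).
Premise 6 is O(¬anonymize_report → ¬retain_record); contrapositively O(retain_record → anonymize_report). Since O(retain_record) holds, K gives O(anonymize_report).
The contrapositive of premise 7 (O(certify_charter → ¬anonymize_report)) is O(anonymize_report → ¬certify_charter), and O(anonymize_report) is already established, so O(¬certify_charter).
However, F(¬certify_charter) at premise 5 amounts to O(certify_charter).
We now have both O(¬certify_charter) and O(certify_charter) — certify_charter is simultaneously obligatory and forbidden, violating the D-axiom.

Inconsistent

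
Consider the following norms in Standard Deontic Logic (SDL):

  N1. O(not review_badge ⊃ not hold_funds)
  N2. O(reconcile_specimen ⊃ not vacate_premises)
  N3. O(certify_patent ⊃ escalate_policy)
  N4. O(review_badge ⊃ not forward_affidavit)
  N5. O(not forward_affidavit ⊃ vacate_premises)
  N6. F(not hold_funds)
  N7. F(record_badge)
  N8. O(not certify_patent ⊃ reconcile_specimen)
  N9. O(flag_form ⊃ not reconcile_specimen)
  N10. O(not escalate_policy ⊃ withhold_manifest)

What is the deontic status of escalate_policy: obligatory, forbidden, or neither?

Obligatory

Premise 6 is F(not hold_funds), i.e. O(hold_funds).
The contrapositive of premise 1 (O(not review_badge ⊃ not hold_funds)) is O(hold_funds ⊃ review_badge), and O(hold_funds) is already established, so O(review_badge).
With premise 4, O(review_badge ⊃ not forward_affidavit), the K-axiom yields O(not forward_affidavit).
With premise 5, O(not forward_affidavit ⊃ vacate_premises), the K-axiom yields O(vacate_premises).
The contrapositive of premise 2 (O(reconcile_specimen ⊃ not vacate_premises)) is O(vacate_premises ⊃ not reconcile_specimen), and O(vacate_premises) is already established, so O(not reconcile_specimen).
Premise 8, O(not certify_patent ⊃ reconcile_specimen), contraposes to O(not reconcile_specimen ⊃ certify_patent); with O(not reconcile_specimen) we get O(certify_patent).
From O(certify_patent) and premise 3, O(certify_patent ⊃ escalate_policy), we obtain O(escalate_policy).
Premises 7, 9, 10 do not contribute to this derivation.
Hence escalate_policy is obligatory.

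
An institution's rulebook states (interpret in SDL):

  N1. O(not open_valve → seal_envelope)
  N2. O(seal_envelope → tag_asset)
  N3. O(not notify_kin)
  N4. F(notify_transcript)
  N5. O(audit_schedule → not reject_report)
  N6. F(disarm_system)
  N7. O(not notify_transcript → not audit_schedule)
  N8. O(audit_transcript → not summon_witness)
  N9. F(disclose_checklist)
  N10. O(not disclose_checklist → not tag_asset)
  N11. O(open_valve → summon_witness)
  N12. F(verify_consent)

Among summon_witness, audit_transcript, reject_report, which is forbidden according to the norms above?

audit_transcript

Premise 9, F(disclose_checklist), is equivalent to O(not disclose_checklist).
Applying K to premise 10 (O(not disclose_checklist → not tag_asset)) and O(not disclose_checklist) yields O(not tag_asset).
Premise 2 is O(seal_envelope → tag_asset); contrapositively O(not tag_asset → not seal_envelope). Since O(not tag_asset) holds, K gives O(not seal_envelope).
Premise 1 is O(not open_valve → seal_envelope); contrapositively O(not seal_envelope → open_valve). Since O(not seal_envelope) holds, K gives O(open_valve).
With premise 11, O(open_valve → summon_witness), the K-axiom yields O(summon_witness).
Premise 8 is O(audit_transcript → not summon_witness); contrapositively O(summon_witness → not audit_transcript). Since O(summon_witness) holds, K gives O(not audit_transcript).
So O(not audit_transcript) holds, i.e. audit_transcript is forbidden. None of the other listed options is forbidden under the premises.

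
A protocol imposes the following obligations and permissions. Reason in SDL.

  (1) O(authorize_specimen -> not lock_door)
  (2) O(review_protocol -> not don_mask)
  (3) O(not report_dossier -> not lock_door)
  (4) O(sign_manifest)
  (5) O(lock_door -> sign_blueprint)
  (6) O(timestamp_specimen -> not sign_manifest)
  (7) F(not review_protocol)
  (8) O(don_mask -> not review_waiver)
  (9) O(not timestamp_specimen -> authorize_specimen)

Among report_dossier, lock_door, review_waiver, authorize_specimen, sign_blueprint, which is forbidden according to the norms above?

Premise 4 gives O(sign_manifest).
The contrapositive of premise 6 (O(timestamp_specimen -> not sign_manifest)) is O(sign_manifest -> not timestamp_specimen), and O(sign_manifest) is already established, so O(not timestamp_specimen).
With premise 9, O(not timestamp_specimen -> authorize_specimen), the K-axiom yields O(authorize_specimen).
Applying K to premise 1 (O(authorize_specimen -> not lock_door)) and O(authorize_specimen) yields O(not lock_door).
So O(not lock_door) holds, i.e. lock_door is forbidden. None of the other listed options is forbidden under the premises.

lock_door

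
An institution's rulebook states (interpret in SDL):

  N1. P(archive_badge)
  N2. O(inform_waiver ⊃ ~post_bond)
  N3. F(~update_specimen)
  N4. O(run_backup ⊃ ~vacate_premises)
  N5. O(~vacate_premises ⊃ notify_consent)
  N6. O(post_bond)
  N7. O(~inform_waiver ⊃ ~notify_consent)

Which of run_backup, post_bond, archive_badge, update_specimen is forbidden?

run_backup

Premise 6 states O(post_bond) outright.
Premise 2 is O(inform_waiver ⊃ ~post_bond); contrapositively O(post_bond ⊃ ~inform_waiver). Since O(post_bond) holds, K gives O(~inform_waiver).
With premise 7, O(~inform_waiver ⊃ ~notify_consent), the K-axiom yields O(~notify_consent).
The contrapositive of premise 5 (O(~vacate_premises ⊃ notify_consent)) is O(~notify_consent ⊃ vacate_premises), and O(~notify_consent) is already established, so O(vacate_premises).
The contrapositive of premise 4 (O(run_backup ⊃ ~vacate_premises)) is O(vacate_premises ⊃ ~run_backup), and O(vacate_premises) is already established, so O(~run_backup).
So O(~run_backup) holds, i.e. run_backup is forbidden. None of the other listed options is forbidden under the premises.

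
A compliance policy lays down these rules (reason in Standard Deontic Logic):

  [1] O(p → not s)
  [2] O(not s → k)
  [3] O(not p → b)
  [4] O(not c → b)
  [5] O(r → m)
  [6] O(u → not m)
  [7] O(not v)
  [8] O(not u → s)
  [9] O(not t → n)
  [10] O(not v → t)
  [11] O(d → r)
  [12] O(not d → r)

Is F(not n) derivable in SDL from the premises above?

No

Premise 9 is O(not t → n), but O(not t) is not derivable from the premises, so it does not yield O(n).
No other premise forces O(n). An ideal world satisfying every premise can still have not n true, so F(not n) is not derivable.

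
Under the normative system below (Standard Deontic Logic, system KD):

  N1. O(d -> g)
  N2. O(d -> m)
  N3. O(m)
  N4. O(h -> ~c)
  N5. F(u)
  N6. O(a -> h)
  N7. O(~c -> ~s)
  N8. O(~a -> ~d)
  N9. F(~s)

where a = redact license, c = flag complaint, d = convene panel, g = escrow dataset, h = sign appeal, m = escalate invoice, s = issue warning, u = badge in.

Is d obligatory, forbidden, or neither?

Forbidden

Premise 9 is F(~s), i.e. O(s).
Premise 7, O(~c -> ~s), contraposes to O(s -> c); with O(s) we get O(c).
Premise 4 is O(h -> ~c); contrapositively O(c -> ~h). Since O(c) holds, K gives O(~h).
Premise 6, O(a -> h), contraposes to O(~h -> ~a); with O(~h) we get O(~a).
Applying K to premise 8 (O(~a -> ~d)) and O(~a) yields O(~d).
Premises 1, 2, 3, 5 do not contribute to this derivation.
Thus O(~d), which is F(d): d is forbidden.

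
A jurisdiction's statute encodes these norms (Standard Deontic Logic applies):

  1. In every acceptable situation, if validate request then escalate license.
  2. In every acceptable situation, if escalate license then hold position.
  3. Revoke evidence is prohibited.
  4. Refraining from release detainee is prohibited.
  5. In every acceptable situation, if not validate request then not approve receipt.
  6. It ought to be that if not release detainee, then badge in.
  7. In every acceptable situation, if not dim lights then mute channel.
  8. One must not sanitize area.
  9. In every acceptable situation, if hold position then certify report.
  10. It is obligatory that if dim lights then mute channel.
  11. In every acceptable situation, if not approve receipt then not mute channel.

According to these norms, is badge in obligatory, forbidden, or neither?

Neither

Premise 6 is O(¬release_detainee → badge_in), but O(¬release_detainee) is not derivable from the premises, so it does not yield O(badge_in).
No premise or chain of K-axiom applications forces O(badge_in), and none forces O(¬badge_in). So badge_in is neither obligatory nor forbidden under these norms.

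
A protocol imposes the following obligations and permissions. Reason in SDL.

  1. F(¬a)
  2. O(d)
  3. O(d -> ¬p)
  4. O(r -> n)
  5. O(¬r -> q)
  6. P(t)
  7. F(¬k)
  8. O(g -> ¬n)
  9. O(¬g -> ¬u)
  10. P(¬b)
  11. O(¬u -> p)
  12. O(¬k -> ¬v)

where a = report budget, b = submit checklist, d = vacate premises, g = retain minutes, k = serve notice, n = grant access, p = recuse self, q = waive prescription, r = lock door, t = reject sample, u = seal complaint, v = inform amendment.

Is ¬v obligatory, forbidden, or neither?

Neither

Premise 12 is O(¬k -> ¬v), but O(¬k) is not derivable from the premises, so it does not yield O(¬v).
No premise or chain of K-axiom applications forces O(¬v), and none forces O(v). So ¬v is neither obligatory nor forbidden under these norms.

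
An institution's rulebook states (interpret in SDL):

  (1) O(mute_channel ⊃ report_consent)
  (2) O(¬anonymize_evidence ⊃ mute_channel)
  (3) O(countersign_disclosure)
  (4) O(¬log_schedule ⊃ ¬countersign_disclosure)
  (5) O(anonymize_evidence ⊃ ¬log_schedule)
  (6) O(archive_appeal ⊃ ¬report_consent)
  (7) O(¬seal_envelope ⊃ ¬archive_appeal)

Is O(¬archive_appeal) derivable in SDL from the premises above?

Yes

From premise 3 we have O(countersign_disclosure).
Premise 4 is O(¬log_schedule ⊃ ¬countersign_disclosure); contrapositively O(countersign_disclosure ⊃ log_schedule). Since O(countersign_disclosure) holds, K gives O(log_schedule).
Premise 5 is O(anonymize_evidence ⊃ ¬log_schedule); contrapositively O(log_schedule ⊃ ¬anonymize_evidence). Since O(log_schedule) holds, K gives O(¬anonymize_evidence).
From O(¬anonymize_evidence) and premise 2, O(¬anonymize_evidence ⊃ mute_channel), we obtain O(mute_channel).
Premise 1 is O(mute_channel ⊃ report_consent); since O(mute_channel), deontic closure gives O(report_consent).
The contrapositive of premise 6 (O(archive_appeal ⊃ ¬report_consent)) is O(report_consent ⊃ ¬archive_appeal), and O(report_consent) is already established, so O(¬archive_appeal).
Premise 7 does not contribute to this derivation.
So O(¬archive_appeal) follows.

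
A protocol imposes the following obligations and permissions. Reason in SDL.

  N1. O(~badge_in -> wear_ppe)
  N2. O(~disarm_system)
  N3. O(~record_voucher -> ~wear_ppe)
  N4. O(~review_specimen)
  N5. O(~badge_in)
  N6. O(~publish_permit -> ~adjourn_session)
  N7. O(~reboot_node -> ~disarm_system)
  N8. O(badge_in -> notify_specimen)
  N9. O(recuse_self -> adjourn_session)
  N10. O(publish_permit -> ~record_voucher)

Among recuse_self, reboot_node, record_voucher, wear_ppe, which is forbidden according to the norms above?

recuse_self

From premise 5 we have O(~badge_in).
Applying K to premise 1 (O(~badge_in -> wear_ppe)) and O(~badge_in) yields O(wear_ppe).
Premise 3 is O(~record_voucher -> ~wear_ppe); contrapositively O(wear_ppe -> record_voucher). Since O(wear_ppe) holds, K gives O(record_voucher).
The contrapositive of premise 10 (O(publish_permit -> ~record_voucher)) is O(record_voucher -> ~publish_permit), and O(record_voucher) is already established, so O(~publish_permit).
Applying K to premise 6 (O(~publish_permit -> ~adjourn_session)) and O(~publish_permit) yields O(~adjourn_session).
Premise 9 is O(recuse_self -> adjourn_session); contrapositively O(~adjourn_session -> ~recuse_self). Since O(~adjourn_session) holds, K gives O(~recuse_self).
So O(~recuse_self) holds, i.e. recuse_self is forbidden. None of the other listed options is forbidden under the premises.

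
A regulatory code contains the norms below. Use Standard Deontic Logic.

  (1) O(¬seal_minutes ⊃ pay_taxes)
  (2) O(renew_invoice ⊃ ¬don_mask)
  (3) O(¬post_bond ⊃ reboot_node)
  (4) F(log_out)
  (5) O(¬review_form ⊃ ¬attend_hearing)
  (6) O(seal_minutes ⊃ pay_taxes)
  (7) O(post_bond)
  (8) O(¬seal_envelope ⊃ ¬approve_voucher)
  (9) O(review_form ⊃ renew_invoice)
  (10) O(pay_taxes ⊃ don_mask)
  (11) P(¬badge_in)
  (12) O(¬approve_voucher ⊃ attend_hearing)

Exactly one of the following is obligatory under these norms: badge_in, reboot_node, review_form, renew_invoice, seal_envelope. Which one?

seal_envelope

Premises 6 and 1 cover both cases: O(seal_minutes ⊃ pay_taxes) and O(¬seal_minutes ⊃ pay_taxes). Since seal_minutes ∨ ¬seal_minutes is a tautology, O(pay_taxes) follows.
With premise 10, O(pay_taxes ⊃ don_mask), the K-axiom yields O(don_mask).
Premise 2 is O(renew_invoice ⊃ ¬don_mask); contrapositively O(don_mask ⊃ ¬renew_invoice). Since O(don_mask) holds, K gives O(¬renew_invoice).
Premise 9 is O(review_form ⊃ renew_invoice); contrapositively O(¬renew_invoice ⊃ ¬review_form). Since O(¬renew_invoice) holds, K gives O(¬review_form).
From O(¬review_form) and premise 5, O(¬review_form ⊃ ¬attend_hearing), we obtain O(¬attend_hearing).
Premise 12 is O(¬approve_voucher ⊃ attend_hearing); contrapositively O(¬attend_hearing ⊃ approve_voucher). Since O(¬attend_hearing) holds, K gives O(approve_voucher).
Premise 8, O(¬seal_envelope ⊃ ¬approve_voucher), contraposes to O(approve_voucher ⊃ seal_envelope); with O(approve_voucher) we get O(seal_envelope).
So O(seal_envelope) holds — seal_envelope is obligatory. None of the other listed options is made obligatory by any chain of premises.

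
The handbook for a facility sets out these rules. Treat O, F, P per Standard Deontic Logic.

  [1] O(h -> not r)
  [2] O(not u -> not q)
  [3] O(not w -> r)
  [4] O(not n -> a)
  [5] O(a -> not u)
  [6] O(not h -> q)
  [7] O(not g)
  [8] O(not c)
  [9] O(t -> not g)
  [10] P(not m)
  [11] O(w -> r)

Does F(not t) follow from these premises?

No

Premise 9 is O(t -> not g); even if O(not g) held, inferring O(t) would be affirming the consequent — invalid.
No other premise forces O(t). An ideal world satisfying every premise can still have not t true, so F(not t) is not derivable.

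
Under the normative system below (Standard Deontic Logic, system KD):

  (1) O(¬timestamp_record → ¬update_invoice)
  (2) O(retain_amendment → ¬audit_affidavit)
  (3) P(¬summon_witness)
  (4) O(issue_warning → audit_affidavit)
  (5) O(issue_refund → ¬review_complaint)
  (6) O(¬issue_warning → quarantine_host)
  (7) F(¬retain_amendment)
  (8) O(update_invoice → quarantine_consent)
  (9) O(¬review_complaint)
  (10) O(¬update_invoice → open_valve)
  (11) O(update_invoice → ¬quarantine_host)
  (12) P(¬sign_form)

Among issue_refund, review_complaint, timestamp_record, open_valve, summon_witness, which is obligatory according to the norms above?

Premise 7 is F(¬retain_amendment), i.e. O(retain_amendment).
From O(retain_amendment) and premise 2, O(retain_amendment → ¬audit_affidavit), we obtain O(¬audit_affidavit).
The contrapositive of premise 4 (O(issue_warning → audit_affidavit)) is O(¬audit_affidavit → ¬issue_warning), and O(¬audit_affidavit) is already established, so O(¬issue_warning).
From O(¬issue_warning) and premise 6, O(¬issue_warning → quarantine_host), we obtain O(quarantine_host).
Premise 11 is O(update_invoice → ¬quarantine_host); contrapositively O(quarantine_host → ¬update_invoice). Since O(quarantine_host) holds, K gives O(¬update_invoice).
Applying K to premise 10 (O(¬update_invoice → open_valve)) and O(¬update_invoice) yields O(open_valve).
So O(open_valve) holds — open_valve is obligatory. None of the other listed options is made obligatory by any chain of premises.

open_valve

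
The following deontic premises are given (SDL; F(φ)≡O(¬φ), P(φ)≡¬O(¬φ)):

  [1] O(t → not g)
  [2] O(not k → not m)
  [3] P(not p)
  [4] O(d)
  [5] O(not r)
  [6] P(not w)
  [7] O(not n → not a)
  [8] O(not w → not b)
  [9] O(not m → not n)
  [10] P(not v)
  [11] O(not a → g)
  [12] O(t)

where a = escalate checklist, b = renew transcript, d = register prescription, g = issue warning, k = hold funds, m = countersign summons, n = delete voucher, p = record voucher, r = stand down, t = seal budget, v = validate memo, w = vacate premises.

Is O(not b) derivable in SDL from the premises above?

No

Premise 8 is O(not w → not b), but O(not w) is not derivable from the premises (the permission P(not w) asserts only not O(w), not O(not w)), so it does not yield O(not b).
No other premise forces O(not b). An ideal world satisfying every premise can still have not b false, so O(not b) is not derivable.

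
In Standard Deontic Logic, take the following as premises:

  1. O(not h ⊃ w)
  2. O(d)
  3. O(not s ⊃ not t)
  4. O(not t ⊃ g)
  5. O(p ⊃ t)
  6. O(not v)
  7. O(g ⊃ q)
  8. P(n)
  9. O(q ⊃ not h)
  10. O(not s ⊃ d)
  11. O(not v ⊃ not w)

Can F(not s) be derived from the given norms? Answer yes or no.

Premise 6 states O(not v) outright.
Applying K to premise 11 (O(not v ⊃ not w)) and O(not v) yields O(not w).
Premise 1 is O(not h ⊃ w); contrapositively O(not w ⊃ h). Since O(not w) holds, K gives O(h).
The contrapositive of premise 9 (O(q ⊃ not h)) is O(h ⊃ not q), and O(h) is already established, so O(not q).
Premise 7, O(g ⊃ q), contraposes to O(not q ⊃ not g); with O(not q) we get O(not g).
The contrapositive of premise 4 (O(not t ⊃ g)) is O(not g ⊃ t), and O(not g) is already established, so O(t).
Premise 3, O(not s ⊃ not t), contraposes to O(t ⊃ s); with O(t) we get O(s).
Premises 2, 5, 8, 10 do not contribute to this derivation.
So O(s) holds, i.e. F(not s). The claim follows.

Yes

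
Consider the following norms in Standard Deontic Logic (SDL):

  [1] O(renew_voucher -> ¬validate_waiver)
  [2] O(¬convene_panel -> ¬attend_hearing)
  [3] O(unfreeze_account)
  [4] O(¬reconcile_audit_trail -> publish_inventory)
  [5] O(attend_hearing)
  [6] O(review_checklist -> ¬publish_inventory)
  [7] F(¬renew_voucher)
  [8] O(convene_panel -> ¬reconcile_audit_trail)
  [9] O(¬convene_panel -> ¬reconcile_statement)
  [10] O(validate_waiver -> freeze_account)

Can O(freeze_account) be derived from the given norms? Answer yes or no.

Premise 10 is O(validate_waiver -> freeze_account), but O(validate_waiver) is not derivable from the premises, so it does not yield O(freeze_account).
No other premise forces O(freeze_account). An ideal world satisfying every premise can still have freeze_account false, so O(freeze_account) is not derivable.

No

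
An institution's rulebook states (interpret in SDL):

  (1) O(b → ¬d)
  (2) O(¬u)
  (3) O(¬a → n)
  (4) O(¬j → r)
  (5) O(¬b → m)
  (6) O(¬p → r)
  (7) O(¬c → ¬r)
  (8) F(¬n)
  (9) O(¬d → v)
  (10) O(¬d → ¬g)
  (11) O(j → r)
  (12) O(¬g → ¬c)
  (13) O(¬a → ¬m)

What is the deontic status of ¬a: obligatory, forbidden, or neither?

By case analysis on j: premise 11 gives O(j → r) and premise 4 gives O(¬j → r), so O(r) either way.
Premise 7, O(¬c → ¬r), contraposes to O(r → c); with O(r) we get O(c).
Premise 12 is O(¬g → ¬c); contrapositively O(c → g). Since O(c) holds, K gives O(g).
The contrapositive of premise 10 (O(¬d → ¬g)) is O(g → d), and O(g) is already established, so O(d).
The contrapositive of premise 1 (O(b → ¬d)) is O(d → ¬b), and O(d) is already established, so O(¬b).
Premise 5 is O(¬b → m); since O(¬b), deontic closure gives O(m).
The contrapositive of premise 13 (O(¬a → ¬m)) is O(m → a), and O(m) is already established, so O(a).
Premises 2, 3, 6, 8, 9 do not contribute to this derivation.
Thus O(a), which is F(¬a): ¬a is forbidden.

Forbidden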